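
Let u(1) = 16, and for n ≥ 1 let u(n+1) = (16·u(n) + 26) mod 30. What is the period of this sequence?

We have u(1) = 16; u(2) = 12; u(3) = 8; u(4) = 4; u(5) = 0; u(6) = 26; u(7) = 22; u(8) = 18; u(9) = 14; u(10) = 10; u(11) = 6; u(12) = 2; u(13) = 28; u(14) = 24; u(15) = 20; u(16) = 16.
The sequence repeats with period 15.

15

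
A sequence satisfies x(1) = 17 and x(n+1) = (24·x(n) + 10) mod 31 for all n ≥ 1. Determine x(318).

20

Computing terms: x(1) = 17; x(2) = 15; x(3) = 29; x(4) = 24; x(5) = 28; x(6) = 0; x(7) = 10; x(8) = 2; x(9) = 27; x(10) = 7; x(11) = 23; x(12) = 4; x(13) = 13; x(14) = 12; x(15) = 19; x(16) = 1; x(17) = 3; x(18) = 20; x(19) = 25; x(20) = 21; x(21) = 18; x(22) = 8; x(23) = 16; x(24) = 22; x(25) = 11; x(26) = 26; x(27) = 14; x(28) = 5; x(29) = 6; x(30) = 30; x(31) = 17.
Since x(31) = x(1) = 17, the sequence is periodic with period 30.
(318 - 1) mod 30 = 17, so x(318) = x(18) = 20.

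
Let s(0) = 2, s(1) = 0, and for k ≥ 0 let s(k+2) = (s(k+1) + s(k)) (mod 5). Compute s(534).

1

We have s(0) = 2, s(1) = 0, s(2) = 2, s(3) = 2, s(4) = 4, s(5) = 1, s(6) = 0, s(7) = 1, s(8) = 1, s(9) = 2, s(10) = 3, s(11) = 0, s(12) = 3, s(13) = 3, s(14) = 1, s(15) = 4, s(16) = 0, s(17) = 4, s(18) = 4, s(19) = 3, s(20) = 2, s(21) = 0.
Since (s(20), s(21)) = (s(0), s(1)) = (2, 0) (two consecutive terms determine the rest), the sequence is periodic with period 20.
(534 - 0) mod 20 = 14, so s(534) = s(14) = 1.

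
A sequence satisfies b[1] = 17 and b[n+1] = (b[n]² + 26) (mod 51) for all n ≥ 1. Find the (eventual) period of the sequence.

Computing terms: b[1] = 17,  b[2] = 9,  b[3] = 5,  b[4] = 0,  b[5] = 26,  b[6] = 39,  b[7] = 17.
The sequence repeats with period 6.

6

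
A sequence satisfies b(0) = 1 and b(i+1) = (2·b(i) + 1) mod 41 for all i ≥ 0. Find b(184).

31

b(0) = 1,  b(1) = 3,  b(2) = 7,  b(3) = 15,  b(4) = 31,  b(5) = 22,  b(6) = 4,  b(7) = 9,  b(8) = 19,  b(9) = 39,  b(10) = 38,  b(11) = 36,  b(12) = 32,  b(13) = 24,  b(14) = 8,  b(15) = 17,  b(16) = 35,  b(17) = 30,  b(18) = 20,  b(19) = 0,  b(20) = 1.
Since b(20) = b(0) = 1, the sequence is periodic with period 20.
(184 - 0) mod 20 = 4, so b(184) = b(4) = 31.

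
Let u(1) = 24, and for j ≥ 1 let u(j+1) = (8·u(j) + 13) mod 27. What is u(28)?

7

Listing terms: u(1) = 24, u(2) = 16, u(3) = 6, u(4) = 7, u(5) = 15, u(6) = 25, u(7) = 24.
The sequence repeats with period 6.
So u(28) = u(1 + ((28-1) mod 6)) = u(4) = 7.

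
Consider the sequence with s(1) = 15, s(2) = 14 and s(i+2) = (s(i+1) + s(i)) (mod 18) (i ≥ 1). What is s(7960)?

We have s(1) = 15; s(2) = 14; s(3) = 11; s(4) = 7; s(5) = 0; s(6) = 7; s(7) = 7; s(8) = 14; s(9) = 3; s(10) = 17; s(11) = 2; s(12) = 1; s(13) = 3; s(14) = 4; s(15) = 7; s(16) = 11; s(17) = 0; s(18) = 11; s(19) = 11; s(20) = 4; s(21) = 15; s(22) = 1; s(23) = 16; s(24) = 17; s(25) = 15; s(26) = 14.
The sequence repeats with period 24.
So s(7960) = s(1 + ((7960-1) mod 24)) = s(16) = 11.

11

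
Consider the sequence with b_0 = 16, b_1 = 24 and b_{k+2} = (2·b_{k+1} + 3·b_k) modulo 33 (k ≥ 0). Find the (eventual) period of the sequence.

Computing terms: b_0 = 16; b_1 = 24; b_2 = 30; b_3 = 0; b_4 = 24; b_5 = 15; b_6 = 3; b_7 = 18; b_8 = 12; b_9 = 12; b_{10} = 27; b_{11} = 24; b_{12} = 30.
Since (b_{11}, b_{12}) = (b_1, b_2) = (24, 30) (two consecutive terms determine the rest), the sequence is eventually periodic: after a pre-period of length 1 it cycles with period 10.

10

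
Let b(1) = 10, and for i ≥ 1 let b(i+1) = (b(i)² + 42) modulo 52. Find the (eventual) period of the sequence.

b(1) = 10,  b(2) = 38,  b(3) = 30,  b(4) = 6,  b(5) = 26,  b(6) = 42,  b(7) = 38.
Since b(7) = b(2) = 38, the sequence is eventually periodic: after a pre-period of length 1 it cycles with period 5.

5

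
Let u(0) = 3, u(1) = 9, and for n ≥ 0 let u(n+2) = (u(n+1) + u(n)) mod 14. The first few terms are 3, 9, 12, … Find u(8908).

9

We have u(0) = 3; u(1) = 9; u(2) = 12; u(3) = 7; u(4) = 5; u(5) = 12; u(6) = 3; u(7) = 1; u(8) = 4; u(9) = 5; u(10) = 9; u(11) = 0; u(12) = 9; u(13) = 9; u(14) = 4; u(15) = 13; u(16) = 3; u(17) = 2; u(18) = 5; u(19) = 7; u(20) = 12; u(21) = 5; u(22) = 3; u(23) = 8; u(24) = 11; u(25) = 5; u(26) = 2; u(27) = 7; u(28) = 9; u(29) = 2; u(30) = 11; u(31) = 13; u(32) = 10; u(33) = 9; u(34) = 5; u(35) = 0; u(36) = 5; u(37) = 5; u(38) = 10; u(39) = 1; u(40) = 11; u(41) = 12; u(42) = 9; u(43) = 7; u(44) = 2; u(45) = 9; u(46) = 11; u(47) = 6; u(48) = 3; u(49) = 9.
The sequence repeats with period 48.
(8908 - 0) mod 48 = 28, so u(8908) = u(28) = 9.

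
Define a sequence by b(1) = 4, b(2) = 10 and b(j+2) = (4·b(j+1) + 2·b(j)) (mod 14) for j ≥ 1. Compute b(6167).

6

Listing terms: b(1) = 4; b(2) = 10; b(3) = 6; b(4) = 2; b(5) = 6; b(6) = 0; b(7) = 12; b(8) = 6; b(9) = 6; b(10) = 8; b(11) = 2; b(12) = 10; b(13) = 2; b(14) = 0; b(15) = 4; b(16) = 2; b(17) = 2; b(18) = 12; b(19) = 10; b(20) = 8; b(21) = 10; b(22) = 0; b(23) = 6; b(24) = 10; b(25) = 10; b(26) = 4; b(27) = 8; b(28) = 12; b(29) = 8; b(30) = 0; b(31) = 2; b(32) = 8; b(33) = 8; b(34) = 6; b(35) = 12; b(36) = 4; b(37) = 12; b(38) = 0; b(39) = 10; b(40) = 12; b(41) = 12; b(42) = 2; b(43) = 4; b(44) = 6; b(45) = 4; b(46) = 0; b(47) = 8; b(48) = 4; b(49) = 4; b(50) = 10.
The sequence repeats with period 48.
So b(6167) = b(1 + ((6167-1) mod 48)) = b(23) = 6.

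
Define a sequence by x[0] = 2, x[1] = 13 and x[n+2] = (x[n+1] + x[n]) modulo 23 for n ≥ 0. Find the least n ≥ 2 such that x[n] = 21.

16

We have x[0] = 2, x[1] = 13, x[2] = 15, x[3] = 5, x[4] = 20, x[5] = 2, x[6] = 22, x[7] = 1, x[8] = 0, x[9] = 1, x[10] = 1, x[11] = 2, x[12] = 3, x[13] = 5, x[14] = 8, x[15] = 13, x[16] = 21, x[17] = 11, x[18] = 9, x[19] = 20, x[20] = 6, x[21] = 3, x[22] = 9, x[23] = 12, x[24] = 21, x[25] = 10, x[26] = 8, x[27] = 18, x[28] = 3, x[29] = 21, x[30] = 1, x[31] = 22, x[32] = 0, x[33] = 22, x[34] = 22, x[35] = 21, x[36] = 20, x[37] = 18, x[38] = 15, x[39] = 10, x[40] = 2, x[41] = 12, x[42] = 14, x[43] = 3, x[44] = 17, x[45] = 20, x[46] = 14, x[47] = 11, x[48] = 2, x[49] = 13.
The sequence repeats with period 48.
The value 21 first appears (with n ≥ 2) at x[16].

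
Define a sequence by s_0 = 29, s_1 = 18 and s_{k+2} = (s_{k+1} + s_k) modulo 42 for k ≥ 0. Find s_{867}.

s_0 = 29,  s_1 = 18,  s_2 = 5,  s_3 = 23,  s_4 = 28,  s_5 = 9,  s_6 = 37,  s_7 = 4,  s_8 = 41,  s_9 = 3,  s_{10} = 2,  s_{11} = 5,  s_{12} = 7,  s_{13} = 12,  s_{14} = 19,  s_{15} = 31,  s_{16} = 8,  s_{17} = 39,  s_{18} = 5,  s_{19} = 2,  s_{20} = 7,  s_{21} = 9,  s_{22} = 16,  s_{23} = 25,  s_{24} = 41,  s_{25} = 24,  s_{26} = 23,  s_{27} = 5,  s_{28} = 28,  s_{29} = 33,  s_{30} = 19,  s_{31} = 10,  s_{32} = 29,  s_{33} = 39,  s_{34} = 26,  s_{35} = 23,  s_{36} = 7,  s_{37} = 30,  s_{38} = 37,  s_{39} = 25,  s_{40} = 20,  s_{41} = 3,  s_{42} = 23,  s_{43} = 26,  s_{44} = 7,  s_{45} = 33,  s_{46} = 40,  s_{47} = 31,  s_{48} = 29,  s_{49} = 18.
The sequence repeats with period 48.
So s_{867} = s_{0 + ((867-0) mod 48)} = s_3 = 23.

23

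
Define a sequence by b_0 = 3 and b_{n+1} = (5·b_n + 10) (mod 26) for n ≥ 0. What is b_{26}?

5

b_0 = 3; b_1 = 25; b_2 = 5; b_3 = 9; b_4 = 3.
The sequence repeats with period 4.
(26 - 0) mod 4 = 2, so b_{26} = b_2 = 5.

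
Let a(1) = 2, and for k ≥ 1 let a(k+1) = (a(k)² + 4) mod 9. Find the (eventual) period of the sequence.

3

Listing terms: a(1) = 2; a(2) = 8; a(3) = 5; a(4) = 2.
The sequence repeats with period 3.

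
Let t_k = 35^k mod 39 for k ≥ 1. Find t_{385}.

Computing terms: t_1 = 35, t_2 = 16, t_3 = 14, t_4 = 22, t_5 = 29, t_6 = 1, t_7 = 35.
Since t_7 = t_1 = 35, the sequence is periodic with period 6.
So t_{385} = t_{1 + ((385-1) mod 6)} = t_1 = 35.

35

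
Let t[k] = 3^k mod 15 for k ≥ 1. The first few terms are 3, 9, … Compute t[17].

3

Computing terms: t[1] = 3,  t[2] = 9,  t[3] = 12,  t[4] = 6,  t[5] = 3.
The sequence repeats with period 4.
So t[17] = t[1 + ((17-1) mod 4)] = t[1] = 3.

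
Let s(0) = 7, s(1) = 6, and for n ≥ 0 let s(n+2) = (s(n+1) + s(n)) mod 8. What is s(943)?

Listing terms: s(0) = 7; s(1) = 6; s(2) = 5; s(3) = 3; s(4) = 0; s(5) = 3; s(6) = 3; s(7) = 6; s(8) = 1; s(9) = 7; s(10) = 0; s(11) = 7; s(12) = 7; s(13) = 6.
Since (s(12), s(13)) = (s(0), s(1)) = (7, 6) (two consecutive terms determine the rest), the sequence is periodic with period 12.
(943 - 0) mod 12 = 7, so s(943) = s(7) = 6.

6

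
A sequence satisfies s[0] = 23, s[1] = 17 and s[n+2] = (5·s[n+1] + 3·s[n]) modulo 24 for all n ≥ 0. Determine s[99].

We have s[0] = 23; s[1] = 17; s[2] = 10; s[3] = 5; s[4] = 7; s[5] = 2; s[6] = 7; s[7] = 17; s[8] = 10.
Since (s[7], s[8]) = (s[1], s[2]) = (17, 10) (two consecutive terms determine the rest), the sequence is eventually periodic: after a pre-period of length 1 it cycles with period 6.
For n ≥ 1, s[n] depends only on (n - 1) mod 6. (99 - 1) mod 6 = 2, so s[99] = s[3] = 5.

5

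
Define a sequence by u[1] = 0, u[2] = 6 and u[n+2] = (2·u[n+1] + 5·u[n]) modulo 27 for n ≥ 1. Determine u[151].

We have u[1] = 0,  u[2] = 6,  u[3] = 12,  u[4] = 0,  u[5] = 6.
Since (u[4], u[5]) = (u[1], u[2]) = (0, 6) (two consecutive terms determine the rest), the sequence is periodic with period 3.
(151 - 1) mod 3 = 0, so u[151] = u[1] = 0.

0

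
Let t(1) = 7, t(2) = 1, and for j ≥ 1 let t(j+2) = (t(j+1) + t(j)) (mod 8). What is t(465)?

t(1) = 7; t(2) = 1; t(3) = 0; t(4) = 1; t(5) = 1; t(6) = 2; t(7) = 3; t(8) = 5; t(9) = 0; t(10) = 5; t(11) = 5; t(12) = 2; t(13) = 7; t(14) = 1.
Since (t(13), t(14)) = (t(1), t(2)) = (7, 1) (two consecutive terms determine the rest), the sequence is periodic with period 12.
So t(465) = t(1 + ((465-1) mod 12)) = t(9) = 0.

0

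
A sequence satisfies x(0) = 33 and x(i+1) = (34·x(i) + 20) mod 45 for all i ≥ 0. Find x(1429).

x(0) = 33; x(1) = 17; x(2) = 13; x(3) = 12; x(4) = 23; x(5) = 37; x(6) = 18; x(7) = 2; x(8) = 43; x(9) = 42; x(10) = 8; x(11) = 22; x(12) = 3; x(13) = 32; x(14) = 28; x(15) = 27; x(16) = 38; x(17) = 7; x(18) = 33.
The sequence repeats with period 18.
(1429 - 0) mod 18 = 7, so x(1429) = x(7) = 2.

2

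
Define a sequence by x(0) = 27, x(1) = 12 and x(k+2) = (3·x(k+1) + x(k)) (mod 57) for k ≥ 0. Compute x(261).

45

We have x(0) = 27; x(1) = 12; x(2) = 6; x(3) = 30; x(4) = 39; x(5) = 33; x(6) = 24; x(7) = 48; x(8) = 54; x(9) = 39; x(10) = 0; x(11) = 39; x(12) = 3; x(13) = 48; x(14) = 33; x(15) = 33; x(16) = 18; x(17) = 30; x(18) = 51; x(19) = 12; x(20) = 30; x(21) = 45; x(22) = 51; x(23) = 27; x(24) = 18; x(25) = 24; x(26) = 33; x(27) = 9; x(28) = 3; x(29) = 18; x(30) = 0; x(31) = 18; x(32) = 54; x(33) = 9; x(34) = 24; x(35) = 24; x(36) = 39; x(37) = 27; x(38) = 6; x(39) = 45; x(40) = 27; x(41) = 12.
The sequence repeats with period 40.
(261 - 0) mod 40 = 21, so x(261) = x(21) = 45.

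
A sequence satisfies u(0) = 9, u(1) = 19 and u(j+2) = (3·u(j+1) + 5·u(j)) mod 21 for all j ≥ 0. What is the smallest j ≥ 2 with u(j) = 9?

u(0) = 9; u(1) = 19; u(2) = 18; u(3) = 2; u(4) = 12; u(5) = 4; u(6) = 9; u(7) = 5; u(8) = 18; u(9) = 16; u(10) = 12; u(11) = 11; u(12) = 9; u(13) = 19.
The sequence repeats with period 12.
The value 9 first appears (with j ≥ 2) at u(6).

6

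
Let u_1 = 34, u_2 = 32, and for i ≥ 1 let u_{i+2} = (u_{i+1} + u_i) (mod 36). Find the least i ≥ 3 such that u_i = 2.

10

u_1 = 34,  u_2 = 32,  u_3 = 30,  u_4 = 26,  u_5 = 20,  u_6 = 10,  u_7 = 30,  u_8 = 4,  u_9 = 34,  u_{10} = 2,  u_{11} = 0,  u_{12} = 2,  u_{13} = 2,  u_{14} = 4,  u_{15} = 6,  u_{16} = 10,  u_{17} = 16,  u_{18} = 26,  u_{19} = 6,  u_{20} = 32,  u_{21} = 2,  u_{22} = 34,  u_{23} = 0,  u_{24} = 34,  u_{25} = 34,  u_{26} = 32.
The sequence repeats with period 24.
The value 2 first appears (with i ≥ 3) at u_{10}.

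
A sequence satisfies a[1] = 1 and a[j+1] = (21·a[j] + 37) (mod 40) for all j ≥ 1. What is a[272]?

Listing terms: a[1] = 1,  a[2] = 18,  a[3] = 15,  a[4] = 32,  a[5] = 29,  a[6] = 6,  a[7] = 3,  a[8] = 20,  a[9] = 17,  a[10] = 34,  a[11] = 31,  a[12] = 8,  a[13] = 5,  a[14] = 22,  a[15] = 19,  a[16] = 36,  a[17] = 33,  a[18] = 10,  a[19] = 7,  a[20] = 24,  a[21] = 21,  a[22] = 38,  a[23] = 35,  a[24] = 12,  a[25] = 9,  a[26] = 26,  a[27] = 23,  a[28] = 0,  a[29] = 37,  a[30] = 14,  a[31] = 11,  a[32] = 28,  a[33] = 25,  a[34] = 2,  a[35] = 39,  a[36] = 16,  a[37] = 13,  a[38] = 30,  a[39] = 27,  a[40] = 4,  a[41] = 1.
Since a[41] = a[1] = 1, the sequence is periodic with period 40.
(272 - 1) mod 40 = 31, so a[272] = a[32] = 28.

28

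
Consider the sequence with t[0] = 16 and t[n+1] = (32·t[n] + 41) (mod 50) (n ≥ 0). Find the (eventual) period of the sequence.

t[0] = 16,  t[1] = 3,  t[2] = 37,  t[3] = 25,  t[4] = 41,  t[5] = 3.
Since t[5] = t[1] = 3, the sequence is eventually periodic: after a pre-period of length 1 it cycles with period 4.

4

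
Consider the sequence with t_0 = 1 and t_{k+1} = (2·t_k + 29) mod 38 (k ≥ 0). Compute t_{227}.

3

t_0 = 1; t_1 = 31; t_2 = 15; t_3 = 21; t_4 = 33; t_5 = 19; t_6 = 29; t_7 = 11; t_8 = 13; t_9 = 17; t_{10} = 25; t_{11} = 3; t_{12} = 35; t_{13} = 23; t_{14} = 37; t_{15} = 27; t_{16} = 7; t_{17} = 5; t_{18} = 1.
Since t_{18} = t_0 = 1, the sequence is periodic with period 18.
So t_{227} = t_{0 + ((227-0) mod 18)} = t_{11} = 3.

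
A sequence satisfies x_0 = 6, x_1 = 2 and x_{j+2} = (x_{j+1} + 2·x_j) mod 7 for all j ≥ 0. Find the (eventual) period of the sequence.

6

Computing terms: x_0 = 6, x_1 = 2, x_2 = 0, x_3 = 4, x_4 = 4, x_5 = 5, x_6 = 6, x_7 = 2.
The sequence repeats with period 6.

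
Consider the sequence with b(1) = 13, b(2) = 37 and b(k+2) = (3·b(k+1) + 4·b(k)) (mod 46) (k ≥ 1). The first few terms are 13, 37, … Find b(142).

Computing terms: b(1) = 13; b(2) = 37; b(3) = 25; b(4) = 39; b(5) = 33; b(6) = 25; b(7) = 23; b(8) = 31; b(9) = 1; b(10) = 35; b(11) = 17; b(12) = 7; b(13) = 43; b(14) = 19; b(15) = 45; b(16) = 27; b(17) = 31; b(18) = 17; b(19) = 37; b(20) = 41; b(21) = 41; b(22) = 11; b(23) = 13; b(24) = 37.
The sequence repeats with period 22.
(142 - 1) mod 22 = 9, so b(142) = b(10) = 35.

35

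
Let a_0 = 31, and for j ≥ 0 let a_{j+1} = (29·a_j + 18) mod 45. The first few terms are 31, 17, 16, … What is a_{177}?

Computing terms: a_0 = 31; a_1 = 17; a_2 = 16; a_3 = 32; a_4 = 1; a_5 = 2; a_6 = 31.
The sequence repeats with period 6.
(177 - 0) mod 6 = 3, so a_{177} = a_3 = 32.

32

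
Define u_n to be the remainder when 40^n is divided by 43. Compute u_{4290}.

u_0 = 1,  u_1 = 40,  u_2 = 9,  u_3 = 16,  u_4 = 38,  u_5 = 15,  u_6 = 41,  u_7 = 6,  u_8 = 25,  u_9 = 11,  u_{10} = 10,  u_{11} = 13,  u_{12} = 4,  u_{13} = 31,  u_{14} = 36,  u_{15} = 21,  u_{16} = 23,  u_{17} = 17,  u_{18} = 35,  u_{19} = 24,  u_{20} = 14,  u_{21} = 1.
The sequence repeats with period 21.
(4290 - 0) mod 21 = 6, so u_{4290} = u_6 = 41.

41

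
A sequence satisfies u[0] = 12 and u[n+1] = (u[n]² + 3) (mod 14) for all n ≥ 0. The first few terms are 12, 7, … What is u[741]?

5

u[0] = 12,  u[1] = 7,  u[2] = 10,  u[3] = 5,  u[4] = 0,  u[5] = 3,  u[6] = 12.
The sequence repeats with period 6.
So u[741] = u[0 + ((741-0) mod 6)] = u[3] = 5.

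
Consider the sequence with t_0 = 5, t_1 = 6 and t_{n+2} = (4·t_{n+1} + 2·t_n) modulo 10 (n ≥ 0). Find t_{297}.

We have t_0 = 5,  t_1 = 6,  t_2 = 4,  t_3 = 8,  t_4 = 0,  t_5 = 6,  t_6 = 4.
Since (t_5, t_6) = (t_1, t_2) = (6, 4) (two consecutive terms determine the rest), the sequence is eventually periodic: after a pre-period of length 1 it cycles with period 4.
For n ≥ 1, t_n depends only on (n - 1) mod 4. (297 - 1) mod 4 = 0, so t_{297} = t_1 = 6.

6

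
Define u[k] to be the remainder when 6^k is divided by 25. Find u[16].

u[1] = 6, u[2] = 11, u[3] = 16, u[4] = 21, u[5] = 1, u[6] = 6.
Since u[6] = u[1] = 6, the sequence is periodic with period 5.
So u[16] = u[1 + ((16-1) mod 5)] = u[1] = 6.

6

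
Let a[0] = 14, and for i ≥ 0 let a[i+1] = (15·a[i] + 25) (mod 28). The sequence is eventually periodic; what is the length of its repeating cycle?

We have a[0] = 14; a[1] = 11; a[2] = 22; a[3] = 19; a[4] = 2; a[5] = 27; a[6] = 10; a[7] = 7; a[8] = 18; a[9] = 15; a[10] = 26; a[11] = 23; a[12] = 6; a[13] = 3; a[14] = 14.
The sequence repeats with period 14.

14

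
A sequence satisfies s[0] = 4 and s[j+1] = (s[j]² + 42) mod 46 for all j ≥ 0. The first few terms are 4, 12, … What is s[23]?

We have s[0] = 4,  s[1] = 12,  s[2] = 2,  s[3] = 0,  s[4] = 42,  s[5] = 12.
Since s[5] = s[1] = 12, the sequence is eventually periodic: after a pre-period of length 1 it cycles with period 4.
For j ≥ 1, s[j] depends only on (j - 1) mod 4. (23 - 1) mod 4 = 2, so s[23] = s[3] = 0.

0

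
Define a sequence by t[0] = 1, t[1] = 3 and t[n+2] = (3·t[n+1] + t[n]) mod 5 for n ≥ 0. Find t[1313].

0

We have t[0] = 1,  t[1] = 3,  t[2] = 0,  t[3] = 3,  t[4] = 4,  t[5] = 0,  t[6] = 4,  t[7] = 2,  t[8] = 0,  t[9] = 2,  t[10] = 1,  t[11] = 0,  t[12] = 1,  t[13] = 3.
The sequence repeats with period 12.
So t[1313] = t[0 + ((1313-0) mod 12)] = t[5] = 0.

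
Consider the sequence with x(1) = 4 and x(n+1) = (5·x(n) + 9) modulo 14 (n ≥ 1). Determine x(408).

Computing terms: x(1) = 4; x(2) = 1; x(3) = 0; x(4) = 9; x(5) = 12; x(6) = 13; x(7) = 4.
The sequence repeats with period 6.
So x(408) = x(1 + ((408-1) mod 6)) = x(6) = 13.

13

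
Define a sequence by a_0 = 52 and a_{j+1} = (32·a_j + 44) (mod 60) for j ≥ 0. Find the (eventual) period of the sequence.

Listing terms: a_0 = 52,  a_1 = 28,  a_2 = 40,  a_3 = 4,  a_4 = 52.
The sequence repeats with period 4.

4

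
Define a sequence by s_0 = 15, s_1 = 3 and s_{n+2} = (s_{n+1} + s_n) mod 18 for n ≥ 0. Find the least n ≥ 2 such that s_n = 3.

3

s_0 = 15; s_1 = 3; s_2 = 0; s_3 = 3; s_4 = 3; s_5 = 6; s_6 = 9; s_7 = 15; s_8 = 6; s_9 = 3; s_{10} = 9; s_{11} = 12; s_{12} = 3; s_{13} = 15; s_{14} = 0; s_{15} = 15; s_{16} = 15; s_{17} = 12; s_{18} = 9; s_{19} = 3; s_{20} = 12; s_{21} = 15; s_{22} = 9; s_{23} = 6; s_{24} = 15; s_{25} = 3.
Since (s_{24}, s_{25}) = (s_0, s_1) = (15, 3) (two consecutive terms determine the rest), the sequence is periodic with period 24.
The value 3 first appears (with n ≥ 2) at s_3.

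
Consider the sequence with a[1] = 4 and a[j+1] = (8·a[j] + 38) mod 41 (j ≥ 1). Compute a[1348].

31

We have a[1] = 4, a[2] = 29, a[3] = 24, a[4] = 25, a[5] = 33, a[6] = 15, a[7] = 35, a[8] = 31, a[9] = 40, a[10] = 30, a[11] = 32, a[12] = 7, a[13] = 12, a[14] = 11, a[15] = 3, a[16] = 21, a[17] = 1, a[18] = 5, a[19] = 37, a[20] = 6, a[21] = 4.
The sequence repeats with period 20.
(1348 - 1) mod 20 = 7, so a[1348] = a[8] = 31.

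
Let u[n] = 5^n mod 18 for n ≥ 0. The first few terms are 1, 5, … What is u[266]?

7

Listing terms: u[0] = 1; u[1] = 5; u[2] = 7; u[3] = 17; u[4] = 13; u[5] = 11; u[6] = 1.
The sequence repeats with period 6.
So u[266] = u[0 + ((266-0) mod 6)] = u[2] = 7.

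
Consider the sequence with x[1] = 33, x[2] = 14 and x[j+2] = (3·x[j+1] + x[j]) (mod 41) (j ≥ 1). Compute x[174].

32

x[1] = 33,  x[2] = 14,  x[3] = 34,  x[4] = 34,  x[5] = 13,  x[6] = 32,  x[7] = 27,  x[8] = 31,  x[9] = 38,  x[10] = 22,  x[11] = 22,  x[12] = 6,  x[13] = 40,  x[14] = 3,  x[15] = 8,  x[16] = 27,  x[17] = 7,  x[18] = 7,  x[19] = 28,  x[20] = 9,  x[21] = 14,  x[22] = 10,  x[23] = 3,  x[24] = 19,  x[25] = 19,  x[26] = 35,  x[27] = 1,  x[28] = 38,  x[29] = 33,  x[30] = 14.
Since (x[29], x[30]) = (x[1], x[2]) = (33, 14) (two consecutive terms determine the rest), the sequence is periodic with period 28.
(174 - 1) mod 28 = 5, so x[174] = x[6] = 32.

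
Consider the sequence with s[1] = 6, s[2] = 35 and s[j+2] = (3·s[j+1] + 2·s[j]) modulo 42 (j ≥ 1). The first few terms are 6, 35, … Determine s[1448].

Listing terms: s[1] = 6; s[2] = 35; s[3] = 33; s[4] = 1; s[5] = 27; s[6] = 41; s[7] = 9; s[8] = 25; s[9] = 9; s[10] = 35; s[11] = 39; s[12] = 19; s[13] = 9; s[14] = 23; s[15] = 3; s[16] = 13; s[17] = 3; s[18] = 35; s[19] = 27; s[20] = 25; s[21] = 3; s[22] = 17; s[23] = 15; s[24] = 37; s[25] = 15; s[26] = 35; s[27] = 9; s[28] = 13; s[29] = 15; s[30] = 29; s[31] = 33; s[32] = 31; s[33] = 33; s[34] = 35; s[35] = 3; s[36] = 37; s[37] = 33; s[38] = 5; s[39] = 39; s[40] = 1; s[41] = 39; s[42] = 35; s[43] = 15; s[44] = 31; s[45] = 39; s[46] = 11; s[47] = 27; s[48] = 19; s[49] = 27; s[50] = 35; s[51] = 33.
Since (s[50], s[51]) = (s[2], s[3]) = (35, 33) (two consecutive terms determine the rest), the sequence is eventually periodic: after a pre-period of length 1 it cycles with period 48.
For j ≥ 2, s[j] depends only on (j - 2) mod 48. (1448 - 2) mod 48 = 6, so s[1448] = s[8] = 25.

25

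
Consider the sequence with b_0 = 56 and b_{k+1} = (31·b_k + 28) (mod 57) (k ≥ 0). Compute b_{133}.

b_0 = 56; b_1 = 54; b_2 = 49; b_3 = 8; b_4 = 48; b_5 = 34; b_6 = 56.
The sequence repeats with period 6.
So b_{133} = b_{0 + ((133-0) mod 6)} = b_1 = 54.

54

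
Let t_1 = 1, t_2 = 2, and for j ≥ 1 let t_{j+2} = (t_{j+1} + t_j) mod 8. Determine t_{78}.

5

t_1 = 1, t_2 = 2, t_3 = 3, t_4 = 5, t_5 = 0, t_6 = 5, t_7 = 5, t_8 = 2, t_9 = 7, t_{10} = 1, t_{11} = 0, t_{12} = 1, t_{13} = 1, t_{14} = 2.
Since (t_{13}, t_{14}) = (t_1, t_2) = (1, 2) (two consecutive terms determine the rest), the sequence is periodic with period 12.
(78 - 1) mod 12 = 5, so t_{78} = t_6 = 5.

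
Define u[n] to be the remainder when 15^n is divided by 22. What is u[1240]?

u[0] = 1, u[1] = 15, u[2] = 5, u[3] = 9, u[4] = 3, u[5] = 1.
The sequence repeats with period 5.
(1240 - 0) mod 5 = 0, so u[1240] = u[0] = 1.

1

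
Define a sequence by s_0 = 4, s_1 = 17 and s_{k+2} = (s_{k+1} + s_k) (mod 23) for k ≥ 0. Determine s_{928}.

Listing terms: s_0 = 4; s_1 = 17; s_2 = 21; s_3 = 15; s_4 = 13; s_5 = 5; s_6 = 18; s_7 = 0; s_8 = 18; s_9 = 18; s_{10} = 13; s_{11} = 8; s_{12} = 21; s_{13} = 6; s_{14} = 4; s_{15} = 10; s_{16} = 14; s_{17} = 1; s_{18} = 15; s_{19} = 16; s_{20} = 8; s_{21} = 1; s_{22} = 9; s_{23} = 10; s_{24} = 19; s_{25} = 6; s_{26} = 2; s_{27} = 8; s_{28} = 10; s_{29} = 18; s_{30} = 5; s_{31} = 0; s_{32} = 5; s_{33} = 5; s_{34} = 10; s_{35} = 15; s_{36} = 2; s_{37} = 17; s_{38} = 19; s_{39} = 13; s_{40} = 9; s_{41} = 22; s_{42} = 8; s_{43} = 7; s_{44} = 15; s_{45} = 22; s_{46} = 14; s_{47} = 13; s_{48} = 4; s_{49} = 17.
Since (s_{48}, s_{49}) = (s_0, s_1) = (4, 17) (two consecutive terms determine the rest), the sequence is periodic with period 48.
(928 - 0) mod 48 = 16, so s_{928} = s_{16} = 14.

14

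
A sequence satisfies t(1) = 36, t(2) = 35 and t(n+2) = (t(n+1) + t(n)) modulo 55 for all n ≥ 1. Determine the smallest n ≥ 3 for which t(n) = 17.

Listing terms: t(1) = 36, t(2) = 35, t(3) = 16, t(4) = 51, t(5) = 12, t(6) = 8, t(7) = 20, t(8) = 28, t(9) = 48, t(10) = 21, t(11) = 14, t(12) = 35, t(13) = 49, t(14) = 29, t(15) = 23, t(16) = 52, t(17) = 20, t(18) = 17, t(19) = 37, t(20) = 54, t(21) = 36, t(22) = 35.
The sequence repeats with period 20.
The value 17 first appears (with n ≥ 3) at t(18).

18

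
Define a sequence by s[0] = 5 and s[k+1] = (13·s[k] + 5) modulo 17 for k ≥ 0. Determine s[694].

14

Computing terms: s[0] = 5; s[1] = 2; s[2] = 14; s[3] = 0; s[4] = 5.
The sequence repeats with period 4.
So s[694] = s[0 + ((694-0) mod 4)] = s[2] = 14.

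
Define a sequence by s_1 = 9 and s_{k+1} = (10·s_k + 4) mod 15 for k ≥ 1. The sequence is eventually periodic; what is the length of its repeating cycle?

Listing terms: s_1 = 9; s_2 = 4; s_3 = 14; s_4 = 9.
The sequence repeats with period 3.

3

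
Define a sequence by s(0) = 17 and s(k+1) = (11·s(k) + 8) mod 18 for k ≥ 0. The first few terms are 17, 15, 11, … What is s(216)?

Computing terms: s(0) = 17, s(1) = 15, s(2) = 11, s(3) = 3, s(4) = 5, s(5) = 9, s(6) = 17.
Since s(6) = s(0) = 17, the sequence is periodic with period 6.
(216 - 0) mod 6 = 0, so s(216) = s(0) = 17.

17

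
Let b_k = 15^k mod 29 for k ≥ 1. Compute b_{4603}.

21

Computing terms: b_1 = 15, b_2 = 22, b_3 = 11, b_4 = 20, b_5 = 10, b_6 = 5, b_7 = 17, b_8 = 23, b_9 = 26, b_{10} = 13, b_{11} = 21, b_{12} = 25, b_{13} = 27, b_{14} = 28, b_{15} = 14, b_{16} = 7, b_{17} = 18, b_{18} = 9, b_{19} = 19, b_{20} = 24, b_{21} = 12, b_{22} = 6, b_{23} = 3, b_{24} = 16, b_{25} = 8, b_{26} = 4, b_{27} = 2, b_{28} = 1, b_{29} = 15.
The sequence repeats with period 28.
(4603 - 1) mod 28 = 10, so b_{4603} = b_{11} = 21.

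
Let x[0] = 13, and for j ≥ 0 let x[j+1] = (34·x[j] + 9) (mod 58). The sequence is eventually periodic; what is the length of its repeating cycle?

14

Listing terms: x[0] = 13,  x[1] = 45,  x[2] = 31,  x[3] = 19,  x[4] = 17,  x[5] = 7,  x[6] = 15,  x[7] = 55,  x[8] = 23,  x[9] = 37,  x[10] = 49,  x[11] = 51,  x[12] = 3,  x[13] = 53,  x[14] = 13.
The sequence repeats with period 14.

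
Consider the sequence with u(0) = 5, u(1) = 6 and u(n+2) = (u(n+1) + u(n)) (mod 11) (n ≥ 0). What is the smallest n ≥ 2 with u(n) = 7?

6

u(0) = 5,  u(1) = 6,  u(2) = 0,  u(3) = 6,  u(4) = 6,  u(5) = 1,  u(6) = 7,  u(7) = 8,  u(8) = 4,  u(9) = 1,  u(10) = 5,  u(11) = 6.
The sequence repeats with period 10.
The value 7 first appears (with n ≥ 2) at u(6).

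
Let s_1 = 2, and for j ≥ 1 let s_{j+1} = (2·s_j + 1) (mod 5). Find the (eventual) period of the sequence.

Computing terms: s_1 = 2; s_2 = 0; s_3 = 1; s_4 = 3; s_5 = 2.
Since s_5 = s_1 = 2, the sequence is periodic with period 4.

4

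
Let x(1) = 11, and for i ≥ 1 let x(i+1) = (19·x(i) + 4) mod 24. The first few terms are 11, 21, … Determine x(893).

3

Computing terms: x(1) = 11, x(2) = 21, x(3) = 19, x(4) = 5, x(5) = 3, x(6) = 13, x(7) = 11.
Since x(7) = x(1) = 11, the sequence is periodic with period 6.
(893 - 1) mod 6 = 4, so x(893) = x(5) = 3.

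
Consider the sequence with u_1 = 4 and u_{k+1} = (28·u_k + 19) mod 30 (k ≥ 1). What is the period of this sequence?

12

u_1 = 4,  u_2 = 11,  u_3 = 27,  u_4 = 25,  u_5 = 29,  u_6 = 21,  u_7 = 7,  u_8 = 5,  u_9 = 9,  u_{10} = 1,  u_{11} = 17,  u_{12} = 15,  u_{13} = 19,  u_{14} = 11.
Since u_{14} = u_2 = 11, the sequence is eventually periodic: after a pre-period of length 1 it cycles with period 12.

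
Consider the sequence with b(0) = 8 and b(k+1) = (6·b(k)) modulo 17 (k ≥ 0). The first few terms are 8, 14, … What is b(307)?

11

Listing terms: b(0) = 8, b(1) = 14, b(2) = 16, b(3) = 11, b(4) = 15, b(5) = 5, b(6) = 13, b(7) = 10, b(8) = 9, b(9) = 3, b(10) = 1, b(11) = 6, b(12) = 2, b(13) = 12, b(14) = 4, b(15) = 7, b(16) = 8.
Since b(16) = b(0) = 8, the sequence is periodic with period 16.
So b(307) = b(0 + ((307-0) mod 16)) = b(3) = 11.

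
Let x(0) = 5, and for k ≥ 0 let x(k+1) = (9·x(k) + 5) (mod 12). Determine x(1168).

5

We have x(0) = 5,  x(1) = 2,  x(2) = 11,  x(3) = 8,  x(4) = 5.
The sequence repeats with period 4.
So x(1168) = x(0 + ((1168-0) mod 4)) = x(0) = 5.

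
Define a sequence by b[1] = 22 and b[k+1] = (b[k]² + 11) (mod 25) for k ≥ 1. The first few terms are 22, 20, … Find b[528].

b[1] = 22, b[2] = 20, b[3] = 11, b[4] = 7, b[5] = 10, b[6] = 11.
Since b[6] = b[3] = 11, the sequence is eventually periodic: after a pre-period of length 2 it cycles with period 3.
For k ≥ 3, b[k] depends only on (k - 3) mod 3. (528 - 3) mod 3 = 0, so b[528] = b[3] = 11.

11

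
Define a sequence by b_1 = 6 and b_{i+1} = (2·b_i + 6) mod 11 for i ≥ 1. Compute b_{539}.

Listing terms: b_1 = 6; b_2 = 7; b_3 = 9; b_4 = 2; b_5 = 10; b_6 = 4; b_7 = 3; b_8 = 1; b_9 = 8; b_{10} = 0; b_{11} = 6.
The sequence repeats with period 10.
(539 - 1) mod 10 = 8, so b_{539} = b_9 = 8.

8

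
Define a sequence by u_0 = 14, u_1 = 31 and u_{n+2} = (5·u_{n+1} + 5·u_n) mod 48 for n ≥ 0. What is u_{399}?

32

u_0 = 14,  u_1 = 31,  u_2 = 33,  u_3 = 32,  u_4 = 37,  u_5 = 9,  u_6 = 38,  u_7 = 43,  u_8 = 21,  u_9 = 32,  u_{10} = 25,  u_{11} = 45,  u_{12} = 14,  u_{13} = 7,  u_{14} = 9,  u_{15} = 32,  u_{16} = 13,  u_{17} = 33,  u_{18} = 38,  u_{19} = 19,  u_{20} = 45,  u_{21} = 32,  u_{22} = 1,  u_{23} = 21,  u_{24} = 14,  u_{25} = 31.
The sequence repeats with period 24.
So u_{399} = u_{0 + ((399-0) mod 24)} = u_{15} = 32.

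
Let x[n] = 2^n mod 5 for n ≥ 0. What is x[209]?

x[0] = 1; x[1] = 2; x[2] = 4; x[3] = 3; x[4] = 1.
The sequence repeats with period 4.
(209 - 0) mod 4 = 1, so x[209] = x[1] = 2.

2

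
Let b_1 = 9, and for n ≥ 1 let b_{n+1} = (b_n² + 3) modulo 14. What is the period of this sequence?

6

We have b_1 = 9,  b_2 = 0,  b_3 = 3,  b_4 = 12,  b_5 = 7,  b_6 = 10,  b_7 = 5,  b_8 = 0.
Since b_8 = b_2 = 0, the sequence is eventually periodic: after a pre-period of length 1 it cycles with period 6.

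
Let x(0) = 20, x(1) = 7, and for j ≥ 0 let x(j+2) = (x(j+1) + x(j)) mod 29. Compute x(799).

Listing terms: x(0) = 20, x(1) = 7, x(2) = 27, x(3) = 5, x(4) = 3, x(5) = 8, x(6) = 11, x(7) = 19, x(8) = 1, x(9) = 20, x(10) = 21, x(11) = 12, x(12) = 4, x(13) = 16, x(14) = 20, x(15) = 7.
The sequence repeats with period 14.
So x(799) = x(0 + ((799-0) mod 14)) = x(1) = 7.

7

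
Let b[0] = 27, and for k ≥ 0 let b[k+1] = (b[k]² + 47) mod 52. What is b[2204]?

11

Computing terms: b[0] = 27; b[1] = 48; b[2] = 11; b[3] = 12; b[4] = 35; b[5] = 24; b[6] = 51; b[7] = 48.
Since b[7] = b[1] = 48, the sequence is eventually periodic: after a pre-period of length 1 it cycles with period 6.
For k ≥ 1, b[k] depends only on (k - 1) mod 6. (2204 - 1) mod 6 = 1, so b[2204] = b[2] = 11.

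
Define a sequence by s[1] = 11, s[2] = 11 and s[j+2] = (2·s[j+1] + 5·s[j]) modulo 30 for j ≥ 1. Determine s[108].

Listing terms: s[1] = 11, s[2] = 11, s[3] = 17, s[4] = 29, s[5] = 23, s[6] = 11, s[7] = 17.
Since (s[6], s[7]) = (s[2], s[3]) = (11, 17) (two consecutive terms determine the rest), the sequence is eventually periodic: after a pre-period of length 1 it cycles with period 4.
For j ≥ 2, s[j] depends only on (j - 2) mod 4. (108 - 2) mod 4 = 2, so s[108] = s[4] = 29.

29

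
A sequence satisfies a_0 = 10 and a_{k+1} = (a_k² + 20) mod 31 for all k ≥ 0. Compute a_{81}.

27

Listing terms: a_0 = 10, a_1 = 27, a_2 = 5, a_3 = 14, a_4 = 30, a_5 = 21, a_6 = 27.
Since a_6 = a_1 = 27, the sequence is eventually periodic: after a pre-period of length 1 it cycles with period 5.
For k ≥ 1, a_k depends only on (k - 1) mod 5. (81 - 1) mod 5 = 0, so a_{81} = a_1 = 27.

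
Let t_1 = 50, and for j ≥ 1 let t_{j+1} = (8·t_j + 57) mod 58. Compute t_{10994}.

We have t_1 = 50,  t_2 = 51,  t_3 = 1,  t_4 = 7,  t_5 = 55,  t_6 = 33,  t_7 = 31,  t_8 = 15,  t_9 = 3,  t_{10} = 23,  t_{11} = 9,  t_{12} = 13,  t_{13} = 45,  t_{14} = 11,  t_{15} = 29,  t_{16} = 57,  t_{17} = 49,  t_{18} = 43,  t_{19} = 53,  t_{20} = 17,  t_{21} = 19,  t_{22} = 35,  t_{23} = 47,  t_{24} = 27,  t_{25} = 41,  t_{26} = 37,  t_{27} = 5,  t_{28} = 39,  t_{29} = 21,  t_{30} = 51.
Since t_{30} = t_2 = 51, the sequence is eventually periodic: after a pre-period of length 1 it cycles with period 28.
For j ≥ 2, t_j depends only on (j - 2) mod 28. (10994 - 2) mod 28 = 16, so t_{10994} = t_{18} = 43.

43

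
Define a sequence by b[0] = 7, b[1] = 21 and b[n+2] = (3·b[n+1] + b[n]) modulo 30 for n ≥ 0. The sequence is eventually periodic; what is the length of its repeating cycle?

12

Computing terms: b[0] = 7,  b[1] = 21,  b[2] = 10,  b[3] = 21,  b[4] = 13,  b[5] = 0,  b[6] = 13,  b[7] = 9,  b[8] = 10,  b[9] = 9,  b[10] = 7,  b[11] = 0,  b[12] = 7,  b[13] = 21.
The sequence repeats with period 12.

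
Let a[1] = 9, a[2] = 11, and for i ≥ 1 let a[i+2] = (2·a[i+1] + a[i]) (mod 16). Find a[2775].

7

Computing terms: a[1] = 9,  a[2] = 11,  a[3] = 15,  a[4] = 9,  a[5] = 1,  a[6] = 11,  a[7] = 7,  a[8] = 9,  a[9] = 9,  a[10] = 11.
The sequence repeats with period 8.
So a[2775] = a[1 + ((2775-1) mod 8)] = a[7] = 7.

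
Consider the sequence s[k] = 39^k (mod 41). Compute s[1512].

37

Computing terms: s[0] = 1; s[1] = 39; s[2] = 4; s[3] = 33; s[4] = 16; s[5] = 9; s[6] = 23; s[7] = 36; s[8] = 10; s[9] = 21; s[10] = 40; s[11] = 2; s[12] = 37; s[13] = 8; s[14] = 25; s[15] = 32; s[16] = 18; s[17] = 5; s[18] = 31; s[19] = 20; s[20] = 1.
The sequence repeats with period 20.
So s[1512] = s[0 + ((1512-0) mod 20)] = s[12] = 37.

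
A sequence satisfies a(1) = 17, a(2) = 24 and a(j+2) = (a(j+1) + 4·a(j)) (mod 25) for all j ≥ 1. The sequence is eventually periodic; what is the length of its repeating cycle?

30

a(1) = 17; a(2) = 24; a(3) = 17; a(4) = 13; a(5) = 6; a(6) = 8; a(7) = 7; a(8) = 14; a(9) = 17; a(10) = 23; a(11) = 16; a(12) = 8; a(13) = 22; a(14) = 4; a(15) = 17; a(16) = 8; a(17) = 1; a(18) = 8; a(19) = 12; a(20) = 19; a(21) = 17; a(22) = 18; a(23) = 11; a(24) = 8; a(25) = 2; a(26) = 9; a(27) = 17; a(28) = 3; a(29) = 21; a(30) = 8; a(31) = 17; a(32) = 24.
Since (a(31), a(32)) = (a(1), a(2)) = (17, 24) (two consecutive terms determine the rest), the sequence is periodic with period 30.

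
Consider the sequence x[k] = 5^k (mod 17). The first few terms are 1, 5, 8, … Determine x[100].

x[0] = 1; x[1] = 5; x[2] = 8; x[3] = 6; x[4] = 13; x[5] = 14; x[6] = 2; x[7] = 10; x[8] = 16; x[9] = 12; x[10] = 9; x[11] = 11; x[12] = 4; x[13] = 3; x[14] = 15; x[15] = 7; x[16] = 1.
Since x[16] = x[0] = 1, the sequence is periodic with period 16.
(100 - 0) mod 16 = 4, so x[100] = x[4] = 13.

13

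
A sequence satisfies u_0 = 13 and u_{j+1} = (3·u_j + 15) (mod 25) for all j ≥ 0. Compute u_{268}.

We have u_0 = 13,  u_1 = 4,  u_2 = 2,  u_3 = 21,  u_4 = 3,  u_5 = 24,  u_6 = 12,  u_7 = 1,  u_8 = 18,  u_9 = 19,  u_{10} = 22,  u_{11} = 6,  u_{12} = 8,  u_{13} = 14,  u_{14} = 7,  u_{15} = 11,  u_{16} = 23,  u_{17} = 9,  u_{18} = 17,  u_{19} = 16,  u_{20} = 13.
The sequence repeats with period 20.
(268 - 0) mod 20 = 8, so u_{268} = u_8 = 18.

18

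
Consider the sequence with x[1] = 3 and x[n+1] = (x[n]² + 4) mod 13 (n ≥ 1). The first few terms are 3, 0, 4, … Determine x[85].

We have x[1] = 3, x[2] = 0, x[3] = 4, x[4] = 7, x[5] = 1, x[6] = 5, x[7] = 3.
The sequence repeats with period 6.
So x[85] = x[1 + ((85-1) mod 6)] = x[1] = 3.

3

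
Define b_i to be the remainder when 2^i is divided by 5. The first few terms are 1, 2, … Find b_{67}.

3

We have b_0 = 1,  b_1 = 2,  b_2 = 4,  b_3 = 3,  b_4 = 1.
Since b_4 = b_0 = 1, the sequence is periodic with period 4.
So b_{67} = b_{0 + ((67-0) mod 4)} = b_3 = 3.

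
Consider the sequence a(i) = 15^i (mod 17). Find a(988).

16

Computing terms: a(0) = 1; a(1) = 15; a(2) = 4; a(3) = 9; a(4) = 16; a(5) = 2; a(6) = 13; a(7) = 8; a(8) = 1.
Since a(8) = a(0) = 1, the sequence is periodic with period 8.
(988 - 0) mod 8 = 4, so a(988) = a(4) = 16.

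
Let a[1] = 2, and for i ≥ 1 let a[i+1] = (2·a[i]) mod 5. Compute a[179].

We have a[1] = 2, a[2] = 4, a[3] = 3, a[4] = 1, a[5] = 2.
Since a[5] = a[1] = 2, the sequence is periodic with period 4.
So a[179] = a[1 + ((179-1) mod 4)] = a[3] = 3.

3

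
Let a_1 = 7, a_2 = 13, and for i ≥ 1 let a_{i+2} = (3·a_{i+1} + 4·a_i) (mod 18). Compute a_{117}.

13

Listing terms: a_1 = 7; a_2 = 13; a_3 = 13; a_4 = 1; a_5 = 1; a_6 = 7; a_7 = 7; a_8 = 13.
The sequence repeats with period 6.
So a_{117} = a_{1 + ((117-1) mod 6)} = a_3 = 13.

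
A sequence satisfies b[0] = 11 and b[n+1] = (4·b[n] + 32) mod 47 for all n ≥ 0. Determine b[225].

Computing terms: b[0] = 11,  b[1] = 29,  b[2] = 7,  b[3] = 13,  b[4] = 37,  b[5] = 39,  b[6] = 0,  b[7] = 32,  b[8] = 19,  b[9] = 14,  b[10] = 41,  b[11] = 8,  b[12] = 17,  b[13] = 6,  b[14] = 9,  b[15] = 21,  b[16] = 22,  b[17] = 26,  b[18] = 42,  b[19] = 12,  b[20] = 33,  b[21] = 23,  b[22] = 30,  b[23] = 11.
The sequence repeats with period 23.
So b[225] = b[0 + ((225-0) mod 23)] = b[18] = 42.

42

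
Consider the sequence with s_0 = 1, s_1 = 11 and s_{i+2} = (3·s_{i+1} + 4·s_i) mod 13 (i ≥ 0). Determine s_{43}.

11

Computing terms: s_0 = 1; s_1 = 11; s_2 = 11; s_3 = 12; s_4 = 2; s_5 = 2; s_6 = 1; s_7 = 11.
The sequence repeats with period 6.
(43 - 0) mod 6 = 1, so s_{43} = s_1 = 11.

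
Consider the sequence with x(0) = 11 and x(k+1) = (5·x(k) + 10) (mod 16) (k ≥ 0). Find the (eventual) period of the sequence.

We have x(0) = 11,  x(1) = 1,  x(2) = 15,  x(3) = 5,  x(4) = 3,  x(5) = 9,  x(6) = 7,  x(7) = 13,  x(8) = 11.
Since x(8) = x(0) = 11, the sequence is periodic with period 8.

8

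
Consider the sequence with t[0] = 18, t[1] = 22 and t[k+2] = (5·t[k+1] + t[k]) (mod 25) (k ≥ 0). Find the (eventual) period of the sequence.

t[0] = 18, t[1] = 22, t[2] = 3, t[3] = 12, t[4] = 13, t[5] = 2, t[6] = 23, t[7] = 17, t[8] = 8, t[9] = 7, t[10] = 18, t[11] = 22.
The sequence repeats with period 10.

10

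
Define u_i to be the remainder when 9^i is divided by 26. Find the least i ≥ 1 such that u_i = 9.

1

Computing terms: u_0 = 1,  u_1 = 9,  u_2 = 3,  u_3 = 1.
The sequence repeats with period 3.
The value 9 first appears (with i ≥ 1) at u_1.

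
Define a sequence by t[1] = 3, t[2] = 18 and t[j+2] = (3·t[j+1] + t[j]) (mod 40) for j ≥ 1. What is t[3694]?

t[1] = 3; t[2] = 18; t[3] = 17; t[4] = 29; t[5] = 24; t[6] = 21; t[7] = 7; t[8] = 2; t[9] = 13; t[10] = 1; t[11] = 16; t[12] = 9; t[13] = 3; t[14] = 18.
The sequence repeats with period 12.
(3694 - 1) mod 12 = 9, so t[3694] = t[10] = 1.

1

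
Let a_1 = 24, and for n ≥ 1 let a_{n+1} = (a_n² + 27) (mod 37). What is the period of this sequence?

5

Computing terms: a_1 = 24,  a_2 = 11,  a_3 = 0,  a_4 = 27,  a_5 = 16,  a_6 = 24.
The sequence repeats with period 5.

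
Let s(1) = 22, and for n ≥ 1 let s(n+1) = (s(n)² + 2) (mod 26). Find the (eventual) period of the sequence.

4

Listing terms: s(1) = 22; s(2) = 18; s(3) = 14; s(4) = 16; s(5) = 24; s(6) = 6; s(7) = 12; s(8) = 16.
Since s(8) = s(4) = 16, the sequence is eventually periodic: after a pre-period of length 3 it cycles with period 4.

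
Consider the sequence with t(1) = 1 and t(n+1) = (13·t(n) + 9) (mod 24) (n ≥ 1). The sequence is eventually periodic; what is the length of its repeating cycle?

8

Computing terms: t(1) = 1, t(2) = 22, t(3) = 7, t(4) = 4, t(5) = 13, t(6) = 10, t(7) = 19, t(8) = 16, t(9) = 1.
The sequence repeats with period 8.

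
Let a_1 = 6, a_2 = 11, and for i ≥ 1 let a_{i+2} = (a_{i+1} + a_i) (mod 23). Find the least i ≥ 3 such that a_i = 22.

5

Listing terms: a_1 = 6,  a_2 = 11,  a_3 = 17,  a_4 = 5,  a_5 = 22,  a_6 = 4,  a_7 = 3,  a_8 = 7,  a_9 = 10,  a_{10} = 17,  a_{11} = 4,  a_{12} = 21,  a_{13} = 2,  a_{14} = 0,  a_{15} = 2,  a_{16} = 2,  a_{17} = 4,  a_{18} = 6,  a_{19} = 10,  a_{20} = 16,  a_{21} = 3,  a_{22} = 19,  a_{23} = 22,  a_{24} = 18,  a_{25} = 17,  a_{26} = 12,  a_{27} = 6,  a_{28} = 18,  a_{29} = 1,  a_{30} = 19,  a_{31} = 20,  a_{32} = 16,  a_{33} = 13,  a_{34} = 6,  a_{35} = 19,  a_{36} = 2,  a_{37} = 21,  a_{38} = 0,  a_{39} = 21,  a_{40} = 21,  a_{41} = 19,  a_{42} = 17,  a_{43} = 13,  a_{44} = 7,  a_{45} = 20,  a_{46} = 4,  a_{47} = 1,  a_{48} = 5,  a_{49} = 6,  a_{50} = 11.
Since (a_{49}, a_{50}) = (a_1, a_2) = (6, 11) (two consecutive terms determine the rest), the sequence is periodic with period 48.
The value 22 first appears (with i ≥ 3) at a_5.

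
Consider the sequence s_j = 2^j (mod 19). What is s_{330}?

s_0 = 1; s_1 = 2; s_2 = 4; s_3 = 8; s_4 = 16; s_5 = 13; s_6 = 7; s_7 = 14; s_8 = 9; s_9 = 18; s_{10} = 17; s_{11} = 15; s_{12} = 11; s_{13} = 3; s_{14} = 6; s_{15} = 12; s_{16} = 5; s_{17} = 10; s_{18} = 1.
The sequence repeats with period 18.
(330 - 0) mod 18 = 6, so s_{330} = s_6 = 7.

7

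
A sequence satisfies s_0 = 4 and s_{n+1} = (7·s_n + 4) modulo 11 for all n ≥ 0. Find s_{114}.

s_0 = 4; s_1 = 10; s_2 = 8; s_3 = 5; s_4 = 6; s_5 = 2; s_6 = 7; s_7 = 9; s_8 = 1; s_9 = 0; s_{10} = 4.
Since s_{10} = s_0 = 4, the sequence is periodic with period 10.
(114 - 0) mod 10 = 4, so s_{114} = s_4 = 6.

6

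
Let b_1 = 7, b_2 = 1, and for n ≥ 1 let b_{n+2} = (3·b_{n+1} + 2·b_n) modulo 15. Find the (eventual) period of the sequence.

24

b_1 = 7; b_2 = 1; b_3 = 2; b_4 = 8; b_5 = 13; b_6 = 10; b_7 = 11; b_8 = 8; b_9 = 1; b_{10} = 4; b_{11} = 14; b_{12} = 5; b_{13} = 13; b_{14} = 4; b_{15} = 8; b_{16} = 2; b_{17} = 7; b_{18} = 10; b_{19} = 14; b_{20} = 2; b_{21} = 4; b_{22} = 1; b_{23} = 11; b_{24} = 5; b_{25} = 7; b_{26} = 1.
Since (b_{25}, b_{26}) = (b_1, b_2) = (7, 1) (two consecutive terms determine the rest), the sequence is periodic with period 24.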